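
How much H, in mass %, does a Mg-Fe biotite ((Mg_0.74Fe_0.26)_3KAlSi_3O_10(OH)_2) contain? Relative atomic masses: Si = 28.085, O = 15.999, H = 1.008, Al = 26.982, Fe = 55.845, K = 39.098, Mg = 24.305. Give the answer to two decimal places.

Formula mass = 2.22·24.305 + 0.78·55.845 + 1·39.098 + 1·26.982 + 3·28.085 + 12·15.999 + 2·1.008 = 441.855 g/mol, of which 2.016 g is H.
So H makes up 2.016/441.855 = 0.0046 of the mass, i.e. 0.46%.

0.46 mass %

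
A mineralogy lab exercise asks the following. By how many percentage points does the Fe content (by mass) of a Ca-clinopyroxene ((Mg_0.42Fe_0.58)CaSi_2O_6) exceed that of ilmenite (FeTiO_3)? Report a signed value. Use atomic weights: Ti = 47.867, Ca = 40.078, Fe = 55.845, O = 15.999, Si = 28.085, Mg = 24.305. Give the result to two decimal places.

M((Mg_0.42Fe_0.58)CaSi_2O_6) = 234.840 g/mol, so wt% Fe = 32.390/234.840 × 100 = 13.79%.
M(FeTiO_3) = 151.709 g/mol, so wt% Fe = 55.845/151.709 × 100 = 36.81%.
13.79 − 36.81 = -23.02 pp.

-23.02 percentage points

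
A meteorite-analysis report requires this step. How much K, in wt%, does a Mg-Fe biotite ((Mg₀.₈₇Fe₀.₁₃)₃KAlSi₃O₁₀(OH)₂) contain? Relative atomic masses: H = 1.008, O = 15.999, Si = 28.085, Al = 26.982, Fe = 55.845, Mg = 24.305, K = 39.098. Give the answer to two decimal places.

9.10 wt%

Formula mass = 2.61×24.305 + 0.39×55.845 + 1×39.098 + 1×26.982 + 3×28.085 + 12×15.999 + 2×1.008 = 429.555 g/mol, of which 39.098 g is K.
So K makes up 39.098/429.555 = 0.0910 of the mass, i.e. 9.10%.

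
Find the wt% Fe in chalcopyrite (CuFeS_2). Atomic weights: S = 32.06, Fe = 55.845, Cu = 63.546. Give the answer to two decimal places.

30.43 weight percent

Molar mass of CuFeS_2: 1*63.546 + 1*55.845 + 2*32.06 = 183.511 g/mol.
Mass of Fe per formula unit: 1 × 55.845 = 55.845 g.
Weight fraction Fe = 55.845 / 183.511 = 0.3043.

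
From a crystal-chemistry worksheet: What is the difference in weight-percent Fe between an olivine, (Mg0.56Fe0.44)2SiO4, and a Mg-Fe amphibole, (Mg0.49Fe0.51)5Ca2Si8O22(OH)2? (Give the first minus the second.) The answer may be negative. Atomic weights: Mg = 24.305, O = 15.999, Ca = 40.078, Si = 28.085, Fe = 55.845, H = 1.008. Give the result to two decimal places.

13.22 percentage points

First mineral: 49.144 g Fe in 168.446 g formula = 29.17 wt% Fe.
Second mineral: 142.405 g Fe in 892.780 g formula = 15.95 wt% Fe.
29.17% − 15.95% gives a difference of 13.22 percentage points.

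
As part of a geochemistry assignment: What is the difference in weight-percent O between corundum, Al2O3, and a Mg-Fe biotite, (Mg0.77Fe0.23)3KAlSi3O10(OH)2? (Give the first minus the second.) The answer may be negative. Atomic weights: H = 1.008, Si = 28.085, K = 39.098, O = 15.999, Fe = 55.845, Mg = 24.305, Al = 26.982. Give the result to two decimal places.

3.34 percentage points

O in Al2O3: molar mass 101.961 g/mol; 3×15.999 = 47.997 g → 47.07 wt%.
O in (Mg0.77Fe0.23)3KAlSi3O10(OH)2: molar mass 439.017 g/mol; 12×15.999 = 191.988 g → 43.73 wt%.
Difference = 47.07 − 43.73 = 3.34 percentage points.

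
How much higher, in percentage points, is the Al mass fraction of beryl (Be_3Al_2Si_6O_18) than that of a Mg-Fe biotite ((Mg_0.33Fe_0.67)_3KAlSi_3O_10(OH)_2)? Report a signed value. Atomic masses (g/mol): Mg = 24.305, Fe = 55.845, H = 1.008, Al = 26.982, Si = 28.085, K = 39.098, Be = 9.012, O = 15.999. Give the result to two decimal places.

Al in Be_3Al_2Si_6O_18: molar mass 537.492 g/mol; 2×26.982 = 53.964 g → 10.04 wt%.
Al in (Mg_0.33Fe_0.67)_3KAlSi_3O_10(OH)_2: molar mass 480.649 g/mol; 1×26.982 = 26.982 g → 5.61 wt%.
Difference = 10.04 − 5.61 = 4.43 percentage points.

4.43 percentage points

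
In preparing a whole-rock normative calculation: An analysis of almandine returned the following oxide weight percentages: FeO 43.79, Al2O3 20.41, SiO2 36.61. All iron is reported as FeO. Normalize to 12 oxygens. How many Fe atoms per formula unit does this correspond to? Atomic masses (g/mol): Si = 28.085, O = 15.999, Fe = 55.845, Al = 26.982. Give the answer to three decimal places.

FeO (M=71.844): mol = 0.60952; Fe = 0.60952, O = 0.60952.
Al2O3 (M=101.961): mol = 0.20017; Al = 0.40034, O = 0.60051.
SiO2 (M=60.083): mol = 0.60932; Si = 0.60932, O = 1.21864.
ΣO = 2.42867; factor = 12/ΣO = 4.94098.
Fe apfu = 0.60952 × 4.94098 = 3.012.

3.012 Fe apfu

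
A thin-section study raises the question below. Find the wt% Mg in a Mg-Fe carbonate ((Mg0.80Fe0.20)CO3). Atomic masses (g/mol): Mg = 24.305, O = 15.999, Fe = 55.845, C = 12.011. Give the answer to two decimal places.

Formula mass = 0.80·24.305 + 0.20·55.845 + 1·12.011 + 3·15.999 = 90.621 g/mol, of which 19.444 g is Mg.
So Mg makes up 19.444/90.621 = 0.2146 of the mass, i.e. 21.46%.

21.46 mass %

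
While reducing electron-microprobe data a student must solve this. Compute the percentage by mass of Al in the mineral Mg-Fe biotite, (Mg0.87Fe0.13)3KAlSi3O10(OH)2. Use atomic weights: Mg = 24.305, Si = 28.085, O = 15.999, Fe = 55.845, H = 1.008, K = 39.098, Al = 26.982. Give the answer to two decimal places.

Formula mass = 2.61*24.305 + 0.39*55.845 + 1*39.098 + 1*26.982 + 3*28.085 + 12*15.999 + 2*1.008 = 429.555 g/mol, of which 26.982 g is Al.
So Al makes up 26.982/429.555 = 0.0628 of the mass, i.e. 6.28%.

6.28 mass %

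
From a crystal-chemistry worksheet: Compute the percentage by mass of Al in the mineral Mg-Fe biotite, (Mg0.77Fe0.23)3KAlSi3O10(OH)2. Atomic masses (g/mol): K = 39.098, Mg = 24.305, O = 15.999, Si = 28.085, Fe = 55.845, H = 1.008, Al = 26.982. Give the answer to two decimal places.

6.15 wt%

M((Mg0.77Fe0.23)3KAlSi3O10(OH)2) = 439.017 g/mol.
Al contributes 1 × 26.982 = 26.982 g per mole.
26.982/439.017 = 0.0615 → 6.15%.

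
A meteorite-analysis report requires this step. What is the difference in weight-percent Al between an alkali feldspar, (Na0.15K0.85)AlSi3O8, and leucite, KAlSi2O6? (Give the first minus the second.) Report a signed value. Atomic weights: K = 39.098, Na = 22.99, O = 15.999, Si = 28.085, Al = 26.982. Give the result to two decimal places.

-2.58 percentage points

Al in (Na0.15K0.85)AlSi3O8: molar mass 275.911 g/mol; 1×26.982 = 26.982 g → 9.78 wt%.
Al in KAlSi2O6: molar mass 218.244 g/mol; 1×26.982 = 26.982 g → 12.36 wt%.
Difference = 9.78 − 12.36 = -2.58 percentage points.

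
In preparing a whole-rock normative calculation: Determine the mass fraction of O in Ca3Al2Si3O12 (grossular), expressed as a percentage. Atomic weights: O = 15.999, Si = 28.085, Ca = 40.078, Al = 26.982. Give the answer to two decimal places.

Molar mass of Ca3Al2Si3O12: 3×40.078 + 2×26.982 + 3×28.085 + 12×15.999 = 450.441 g/mol.
Mass of O per formula unit: 12 × 15.999 = 191.988 g.
Weight fraction O = 191.988 / 450.441 = 0.4262.

42.62 weight percent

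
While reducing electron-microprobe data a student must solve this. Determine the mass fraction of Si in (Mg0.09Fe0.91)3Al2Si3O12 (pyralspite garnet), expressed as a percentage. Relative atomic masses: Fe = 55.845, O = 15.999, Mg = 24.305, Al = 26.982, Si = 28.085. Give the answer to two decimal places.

Molar mass of (Mg0.09Fe0.91)3Al2Si3O12: 0.27*24.305 + 2.73*55.845 + 2*26.982 + 3*28.085 + 12*15.999 = 489.226 g/mol.
Mass of Si per formula unit: 3 × 28.085 = 84.255 g.
Weight fraction Si = 84.255 / 489.226 = 0.1722.

17.22 mass %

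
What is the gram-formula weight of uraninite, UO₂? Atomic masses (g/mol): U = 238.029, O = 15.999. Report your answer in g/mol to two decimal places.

270.03 g/mol

M = 1×238.029 + 2×15.999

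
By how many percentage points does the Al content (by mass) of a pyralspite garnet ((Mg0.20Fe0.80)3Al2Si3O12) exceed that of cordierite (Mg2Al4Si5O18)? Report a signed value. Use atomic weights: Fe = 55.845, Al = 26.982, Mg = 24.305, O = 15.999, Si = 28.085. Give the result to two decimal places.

M((Mg0.20Fe0.80)3Al2Si3O12) = 478.818 g/mol, so wt% Al = 53.964/478.818 × 100 = 11.27%.
M(Mg2Al4Si5O18) = 584.945 g/mol, so wt% Al = 107.928/584.945 × 100 = 18.45%.
11.27 − 18.45 = -7.18 pp.

-7.18 percentage points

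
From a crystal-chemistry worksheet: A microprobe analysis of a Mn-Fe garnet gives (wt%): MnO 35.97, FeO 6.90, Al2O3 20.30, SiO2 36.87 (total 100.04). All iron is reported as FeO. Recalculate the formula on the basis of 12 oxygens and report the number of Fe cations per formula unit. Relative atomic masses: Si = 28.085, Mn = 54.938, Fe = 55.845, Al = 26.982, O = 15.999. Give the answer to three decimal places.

35.97 wt% MnO ÷ 70.937 g/mol = 0.50707 mol, giving 0.50707 Mn and 0.50707 O.
6.90 wt% FeO ÷ 71.844 g/mol = 0.09604 mol, giving 0.09604 Fe and 0.09604 O.
20.30 wt% Al2O3 ÷ 101.961 g/mol = 0.19910 mol, giving 0.39820 Al and 0.59730 O.
36.87 wt% SiO2 ÷ 60.083 g/mol = 0.61365 mol, giving 0.61365 Si and 1.22730 O.
Oxygen sums to 2.42771; scaling by 12/2.42771 = 4.94293 puts the formula on 12 O.
Fe: 0.09604 × 4.94293 = 0.475 atoms per formula unit.

0.475 Fe apfu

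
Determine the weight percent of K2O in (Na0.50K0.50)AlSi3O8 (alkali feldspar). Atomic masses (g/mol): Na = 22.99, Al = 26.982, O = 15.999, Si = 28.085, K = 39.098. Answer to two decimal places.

M((Na0.50K0.50)AlSi3O8) = 270.273 g/mol; M(K2O) = 94.195 g/mol.
Moles K2O per formula unit = 0.50 K ÷ 2 = 0.2500.
K2O fraction = (0.2500 × 94.195) / 270.273 = 23.549/270.273 = 0.0871.

8.71 wt%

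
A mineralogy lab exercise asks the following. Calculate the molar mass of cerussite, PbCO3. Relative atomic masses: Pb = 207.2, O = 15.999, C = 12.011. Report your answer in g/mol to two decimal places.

267.21 g/mol

Pb: 1 × 207.2 = 207.2000
C: 1 × 12.011 = 12.0110
O: 3 × 15.999 = 47.9970
Summing the contributions gives the formula mass.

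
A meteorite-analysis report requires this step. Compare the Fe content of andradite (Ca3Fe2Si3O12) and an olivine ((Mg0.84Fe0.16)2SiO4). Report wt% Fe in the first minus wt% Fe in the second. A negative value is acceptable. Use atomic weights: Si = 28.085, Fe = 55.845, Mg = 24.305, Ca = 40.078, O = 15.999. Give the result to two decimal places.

M(Ca3Fe2Si3O12) = 508.167 g/mol, so wt% Fe = 111.690/508.167 × 100 = 21.98%.
M((Mg0.84Fe0.16)2SiO4) = 150.784 g/mol, so wt% Fe = 17.870/150.784 × 100 = 11.85%.
21.98 − 11.85 = 10.13 pp.

10.13 percentage points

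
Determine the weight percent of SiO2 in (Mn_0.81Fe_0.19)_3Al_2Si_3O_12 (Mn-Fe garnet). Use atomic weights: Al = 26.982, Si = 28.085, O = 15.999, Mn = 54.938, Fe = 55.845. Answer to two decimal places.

M((Mn_0.81Fe_0.19)_3Al_2Si_3O_12) = 495.538 g/mol; M(SiO2) = 60.083 g/mol.
Moles SiO2 per formula unit = 3 Si ÷ 1 = 3.0000.
SiO2 fraction = (3.0000 × 60.083) / 495.538 = 180.249/495.538 = 0.3637.

36.37 wt%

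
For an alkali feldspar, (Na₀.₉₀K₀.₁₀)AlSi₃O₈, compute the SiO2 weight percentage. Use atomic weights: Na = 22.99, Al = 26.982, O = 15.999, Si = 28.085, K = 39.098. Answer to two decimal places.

68.32 wt%

Molar mass of (Na₀.₉₀K₀.₁₀)AlSi₃O₈ = 0.90*22.99 + 0.10*39.098 + 1*26.982 + 3*28.085 + 8*15.999 = 263.830 g/mol.
Each formula unit contains 3 Si, equivalent to 3/1 = 3.0000 mol SiO2.
M(SiO2) = 1×28.085 + 2×15.999 = 60.083 g/mol.
Mass of SiO2 per formula unit = 3.0000 × 60.083 = 180.249 g.
SiO2 wt% = 180.249 / 263.830 × 100 = 68.32%.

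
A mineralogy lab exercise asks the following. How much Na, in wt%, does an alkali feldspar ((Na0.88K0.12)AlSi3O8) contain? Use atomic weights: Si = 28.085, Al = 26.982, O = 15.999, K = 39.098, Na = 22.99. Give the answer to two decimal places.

7.66 wt%

Formula mass = 0.88×22.99 + 0.12×39.098 + 1×26.982 + 3×28.085 + 8×15.999 = 264.152 g/mol, of which 20.231 g is Na.
So Na makes up 20.231/264.152 = 0.0766 of the mass, i.e. 7.66%.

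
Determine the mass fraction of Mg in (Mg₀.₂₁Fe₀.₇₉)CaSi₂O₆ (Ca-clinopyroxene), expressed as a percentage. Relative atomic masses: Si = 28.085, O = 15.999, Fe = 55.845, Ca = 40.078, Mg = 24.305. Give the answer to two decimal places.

2.11 wt%

M((Mg₀.₂₁Fe₀.₇₉)CaSi₂O₆) = 241.464 g/mol.
Mg contributes 0.21 × 24.305 = 5.104 g per mole.
5.104/241.464 = 0.0211 → 2.11%.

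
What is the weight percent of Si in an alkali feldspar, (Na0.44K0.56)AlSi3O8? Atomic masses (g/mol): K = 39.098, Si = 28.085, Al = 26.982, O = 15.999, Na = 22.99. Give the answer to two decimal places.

31.06 wt%

Molar mass of (Na0.44K0.56)AlSi3O8: 0.44*22.99 + 0.56*39.098 + 1*26.982 + 3*28.085 + 8*15.999 = 271.239 g/mol.
Mass of Si per formula unit: 3 × 28.085 = 84.255 g.
Weight fraction Si = 84.255 / 271.239 = 0.3106.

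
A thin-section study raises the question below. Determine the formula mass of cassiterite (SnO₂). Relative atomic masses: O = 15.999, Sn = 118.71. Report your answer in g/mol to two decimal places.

M = 1·118.71 + 2·15.999

150.71 g/mol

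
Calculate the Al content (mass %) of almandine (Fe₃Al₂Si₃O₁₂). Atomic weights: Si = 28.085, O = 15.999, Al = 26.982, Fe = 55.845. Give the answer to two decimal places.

Molar mass of Fe₃Al₂Si₃O₁₂: 3·55.845 + 2·26.982 + 3·28.085 + 12·15.999 = 497.742 g/mol.
Mass of Al per formula unit: 2 × 26.982 = 53.964 g.
Weight fraction Al = 53.964 / 497.742 = 0.1084.

10.84 mass %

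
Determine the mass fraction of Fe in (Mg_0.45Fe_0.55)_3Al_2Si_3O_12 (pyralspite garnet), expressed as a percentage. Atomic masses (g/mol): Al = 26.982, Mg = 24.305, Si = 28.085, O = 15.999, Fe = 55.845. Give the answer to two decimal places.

Formula mass = 1.35·24.305 + 1.65·55.845 + 2·26.982 + 3·28.085 + 12·15.999 = 455.163 g/mol, of which 92.144 g is Fe.
So Fe makes up 92.144/455.163 = 0.2024 of the mass, i.e. 20.24%.

20.24 wt%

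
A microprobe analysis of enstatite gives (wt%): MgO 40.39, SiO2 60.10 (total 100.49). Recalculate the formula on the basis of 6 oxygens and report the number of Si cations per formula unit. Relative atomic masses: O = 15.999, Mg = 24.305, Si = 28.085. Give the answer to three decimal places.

MgO: 40.39/40.304 = 1.00213 mol → 1.00213 mol Mg, 1.00213 mol O.
SiO2: 60.10/60.083 = 1.00028 mol → 1.00028 mol Si, 2.00056 mol O.
Total oxygen = 3.00269 mol. Normalization factor = 6/3.00269 = 1.99821.
Si per 6 O = 1.00028 × 1.99821 = 1.999.

1.999 Si apfu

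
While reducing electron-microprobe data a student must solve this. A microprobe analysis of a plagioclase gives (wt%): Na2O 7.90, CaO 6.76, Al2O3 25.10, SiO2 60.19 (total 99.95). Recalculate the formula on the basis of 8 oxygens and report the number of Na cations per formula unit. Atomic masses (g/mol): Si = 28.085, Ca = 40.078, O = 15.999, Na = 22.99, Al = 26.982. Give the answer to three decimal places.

Na2O: 7.90/61.979 = 0.12746 mol → 0.25492 mol Na, 0.12746 mol O.
CaO: 6.76/56.077 = 0.12055 mol → 0.12055 mol Ca, 0.12055 mol O.
Al2O3: 25.10/101.961 = 0.24617 mol → 0.49234 mol Al, 0.73851 mol O.
SiO2: 60.19/60.083 = 1.00178 mol → 1.00178 mol Si, 2.00356 mol O.
Total oxygen = 2.99008 mol. Normalization factor = 8/2.99008 = 2.67551.
Na per 8 O = 0.25492 × 2.67551 = 0.682.

0.682 Na apfu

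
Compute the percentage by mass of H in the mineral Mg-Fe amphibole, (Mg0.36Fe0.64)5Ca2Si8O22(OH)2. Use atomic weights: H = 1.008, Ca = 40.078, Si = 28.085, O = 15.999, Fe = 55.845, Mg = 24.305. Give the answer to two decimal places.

0.22 wt%

Formula mass = 1.80×24.305 + 3.20×55.845 + 2×40.078 + 8×28.085 + 24×15.999 + 2×1.008 = 913.281 g/mol, of which 2.016 g is H.
So H makes up 2.016/913.281 = 0.0022 of the mass, i.e. 0.22%.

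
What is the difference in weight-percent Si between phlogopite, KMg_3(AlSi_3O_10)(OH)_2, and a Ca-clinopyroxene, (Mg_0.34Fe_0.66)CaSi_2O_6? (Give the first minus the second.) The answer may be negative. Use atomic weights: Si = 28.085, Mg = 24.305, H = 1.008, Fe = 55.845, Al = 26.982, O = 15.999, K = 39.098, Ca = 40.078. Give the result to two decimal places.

Si in KMg_3(AlSi_3O_10)(OH)_2: molar mass 417.254 g/mol; 3×28.085 = 84.255 g → 20.19 wt%.
Si in (Mg_0.34Fe_0.66)CaSi_2O_6: molar mass 237.363 g/mol; 2×28.085 = 56.170 g → 23.66 wt%.
Difference = 20.19 − 23.66 = -3.47 percentage points.

-3.47 percentage points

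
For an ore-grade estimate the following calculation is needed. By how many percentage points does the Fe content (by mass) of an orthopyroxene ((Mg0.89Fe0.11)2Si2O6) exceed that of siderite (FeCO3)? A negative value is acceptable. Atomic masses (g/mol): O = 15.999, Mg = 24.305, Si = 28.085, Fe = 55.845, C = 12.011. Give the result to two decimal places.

-42.29 percentage points

First mineral: 12.286 g Fe in 207.713 g formula = 5.91 wt% Fe.
Second mineral: 55.845 g Fe in 115.853 g formula = 48.20 wt% Fe.
5.91% − 48.20% gives a difference of -42.29 percentage points.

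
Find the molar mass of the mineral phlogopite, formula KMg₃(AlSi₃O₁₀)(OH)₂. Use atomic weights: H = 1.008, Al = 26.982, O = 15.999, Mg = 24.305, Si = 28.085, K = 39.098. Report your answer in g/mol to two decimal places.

M = 1×39.098 + 3×24.305 + 1×26.982 + 3×28.085 + 12×15.999 + 2×1.008

417.25 g/mol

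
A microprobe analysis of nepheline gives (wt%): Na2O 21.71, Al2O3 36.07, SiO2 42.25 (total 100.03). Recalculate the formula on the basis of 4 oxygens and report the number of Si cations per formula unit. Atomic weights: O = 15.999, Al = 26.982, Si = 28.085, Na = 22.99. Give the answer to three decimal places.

0.998 Si apfu

Na2O: 21.71/61.979 = 0.35028 mol → 0.70056 mol Na, 0.35028 mol O.
Al2O3: 36.07/101.961 = 0.35376 mol → 0.70752 mol Al, 1.06128 mol O.
SiO2: 42.25/60.083 = 0.70319 mol → 0.70319 mol Si, 1.40638 mol O.
Total oxygen = 2.81794 mol. Normalization factor = 4/2.81794 = 1.41948.
Si per 4 O = 0.70319 × 1.41948 = 0.998.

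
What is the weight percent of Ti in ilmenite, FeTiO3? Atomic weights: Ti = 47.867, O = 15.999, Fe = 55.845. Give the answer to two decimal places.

31.55 mass %

Molar mass of FeTiO3: 1·55.845 + 1·47.867 + 3·15.999 = 151.709 g/mol.
Mass of Ti per formula unit: 1 × 47.867 = 47.867 g.
Weight fraction Ti = 47.867 / 151.709 = 0.3155.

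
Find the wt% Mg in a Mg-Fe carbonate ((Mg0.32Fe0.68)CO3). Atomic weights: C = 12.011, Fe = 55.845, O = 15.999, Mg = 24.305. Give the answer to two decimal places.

Molar mass of (Mg0.32Fe0.68)CO3: 0.32*24.305 + 0.68*55.845 + 1*12.011 + 3*15.999 = 105.760 g/mol.
Mass of Mg per formula unit: 0.32 × 24.305 = 7.778 g.
Weight fraction Mg = 7.778 / 105.760 = 0.0735.

7.35 weight percent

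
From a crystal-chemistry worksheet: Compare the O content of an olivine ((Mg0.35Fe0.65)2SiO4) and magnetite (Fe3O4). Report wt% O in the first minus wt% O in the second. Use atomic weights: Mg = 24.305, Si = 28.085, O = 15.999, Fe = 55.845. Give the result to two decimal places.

First mineral: 63.996 g O in 181.693 g formula = 35.22 wt% O.
Second mineral: 63.996 g O in 231.531 g formula = 27.64 wt% O.
35.22% − 27.64% gives a difference of 7.58 percentage points.

7.58 percentage points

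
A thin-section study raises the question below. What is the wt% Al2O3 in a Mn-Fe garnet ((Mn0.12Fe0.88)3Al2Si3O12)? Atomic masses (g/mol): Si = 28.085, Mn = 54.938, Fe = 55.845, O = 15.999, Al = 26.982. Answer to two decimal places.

20.50 wt%

M((Mn0.12Fe0.88)3Al2Si3O12) = 497.415 g/mol; M(Al2O3) = 101.961 g/mol.
Moles Al2O3 per formula unit = 2 Al ÷ 2 = 1.0000.
Al2O3 fraction = (1.0000 × 101.961) / 497.415 = 101.961/497.415 = 0.2050.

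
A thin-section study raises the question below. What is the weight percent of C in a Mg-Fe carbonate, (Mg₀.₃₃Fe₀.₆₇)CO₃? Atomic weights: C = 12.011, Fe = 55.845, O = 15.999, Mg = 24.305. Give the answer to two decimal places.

11.39 wt%

Molar mass of (Mg₀.₃₃Fe₀.₆₇)CO₃: 0.33·24.305 + 0.67·55.845 + 1·12.011 + 3·15.999 = 105.445 g/mol.
Mass of C per formula unit: 1 × 12.011 = 12.011 g.
Weight fraction C = 12.011 / 105.445 = 0.1139.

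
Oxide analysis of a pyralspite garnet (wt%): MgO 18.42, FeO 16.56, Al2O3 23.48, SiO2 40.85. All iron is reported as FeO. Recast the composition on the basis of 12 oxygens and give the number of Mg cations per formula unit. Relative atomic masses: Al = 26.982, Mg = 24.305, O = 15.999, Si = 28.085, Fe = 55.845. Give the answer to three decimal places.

2.003 Mg apfu

18.42 wt% MgO ÷ 40.304 g/mol = 0.45703 mol, giving 0.45703 Mg and 0.45703 O.
16.56 wt% FeO ÷ 71.844 g/mol = 0.23050 mol, giving 0.23050 Fe and 0.23050 O.
23.48 wt% Al2O3 ÷ 101.961 g/mol = 0.23028 mol, giving 0.46056 Al and 0.69084 O.
40.85 wt% SiO2 ÷ 60.083 g/mol = 0.67989 mol, giving 0.67989 Si and 1.35978 O.
Oxygen sums to 2.73815; scaling by 12/2.73815 = 4.38252 puts the formula on 12 O.
Mg: 0.45703 × 4.38252 = 2.003 atoms per formula unit.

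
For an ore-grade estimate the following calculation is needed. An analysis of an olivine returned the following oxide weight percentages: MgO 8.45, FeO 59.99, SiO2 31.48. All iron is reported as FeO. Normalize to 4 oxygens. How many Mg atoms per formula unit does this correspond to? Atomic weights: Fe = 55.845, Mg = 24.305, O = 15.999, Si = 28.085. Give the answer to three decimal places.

0.401 Mg apfu

MgO: 8.45/40.304 = 0.20966 mol → 0.20966 mol Mg, 0.20966 mol O.
FeO: 59.99/71.844 = 0.83500 mol → 0.83500 mol Fe, 0.83500 mol O.
SiO2: 31.48/60.083 = 0.52394 mol → 0.52394 mol Si, 1.04788 mol O.
Total oxygen = 2.09254 mol. Normalization factor = 4/2.09254 = 1.91155.
Mg per 4 O = 0.20966 × 1.91155 = 0.401.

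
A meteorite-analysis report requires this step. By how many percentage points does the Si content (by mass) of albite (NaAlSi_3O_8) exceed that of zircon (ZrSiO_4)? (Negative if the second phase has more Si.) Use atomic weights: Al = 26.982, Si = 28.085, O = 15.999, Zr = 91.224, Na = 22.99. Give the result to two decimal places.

16.81 percentage points

Si in NaAlSi_3O_8: molar mass 262.219 g/mol; 3×28.085 = 84.255 g → 32.13 wt%.
Si in ZrSiO_4: molar mass 183.305 g/mol; 1×28.085 = 28.085 g → 15.32 wt%.
Difference = 32.13 − 15.32 = 16.81 percentage points.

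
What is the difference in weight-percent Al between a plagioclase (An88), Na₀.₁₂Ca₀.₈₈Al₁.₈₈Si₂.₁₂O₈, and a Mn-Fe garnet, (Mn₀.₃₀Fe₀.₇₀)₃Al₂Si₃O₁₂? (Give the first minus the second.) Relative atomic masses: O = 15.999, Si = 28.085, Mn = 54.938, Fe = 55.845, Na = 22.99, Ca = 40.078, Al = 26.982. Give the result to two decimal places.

7.50 percentage points

Al in Na₀.₁₂Ca₀.₈₈Al₁.₈₈Si₂.₁₂O₈: molar mass 276.286 g/mol; 1.88×26.982 = 50.726 g → 18.36 wt%.
Al in (Mn₀.₃₀Fe₀.₇₀)₃Al₂Si₃O₁₂: molar mass 496.926 g/mol; 2×26.982 = 53.964 g → 10.86 wt%.
Difference = 18.36 − 10.86 = 7.50 percentage points.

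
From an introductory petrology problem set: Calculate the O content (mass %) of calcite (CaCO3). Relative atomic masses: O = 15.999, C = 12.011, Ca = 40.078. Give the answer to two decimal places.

Molar mass of CaCO3: 1*40.078 + 1*12.011 + 3*15.999 = 100.086 g/mol.
Mass of O per formula unit: 3 × 15.999 = 47.997 g.
Weight fraction O = 47.997 / 100.086 = 0.4796.

47.96 mass %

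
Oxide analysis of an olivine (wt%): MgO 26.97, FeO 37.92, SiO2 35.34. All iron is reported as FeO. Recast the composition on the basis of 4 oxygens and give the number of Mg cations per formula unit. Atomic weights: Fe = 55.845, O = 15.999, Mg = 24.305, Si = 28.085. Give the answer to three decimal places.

MgO: 26.97/40.304 = 0.66916 mol → 0.66916 mol Mg, 0.66916 mol O.
FeO: 37.92/71.844 = 0.52781 mol → 0.52781 mol Fe, 0.52781 mol O.
SiO2: 35.34/60.083 = 0.58819 mol → 0.58819 mol Si, 1.17638 mol O.
Total oxygen = 2.37335 mol. Normalization factor = 4/2.37335 = 1.68538.
Mg per 4 O = 0.66916 × 1.68538 = 1.128.

1.128 Mg apfu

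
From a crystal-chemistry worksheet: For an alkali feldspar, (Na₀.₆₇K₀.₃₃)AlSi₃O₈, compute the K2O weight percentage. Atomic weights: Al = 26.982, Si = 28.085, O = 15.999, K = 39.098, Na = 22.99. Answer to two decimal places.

5.81 wt%

Molar mass of (Na₀.₆₇K₀.₃₃)AlSi₃O₈ = 0.67*22.99 + 0.33*39.098 + 1*26.982 + 3*28.085 + 8*15.999 = 267.535 g/mol.
Each formula unit contains 0.33 K, equivalent to 0.33/2 = 0.1650 mol K2O.
M(K2O) = 2×39.098 + 1×15.999 = 94.195 g/mol.
Mass of K2O per formula unit = 0.1650 × 94.195 = 15.542 g.
K2O wt% = 15.542 / 267.535 × 100 = 5.81%.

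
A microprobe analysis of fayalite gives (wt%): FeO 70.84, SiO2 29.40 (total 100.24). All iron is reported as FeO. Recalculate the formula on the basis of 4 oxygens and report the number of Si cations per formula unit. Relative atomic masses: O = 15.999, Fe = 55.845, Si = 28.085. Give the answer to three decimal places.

0.996 Si apfu

FeO (M=71.844): mol = 0.98603; Fe = 0.98603, O = 0.98603.
SiO2 (M=60.083): mol = 0.48932; Si = 0.48932, O = 0.97864.
ΣO = 1.96467; factor = 4/ΣO = 2.03597.
Si apfu = 0.48932 × 2.03597 = 0.996.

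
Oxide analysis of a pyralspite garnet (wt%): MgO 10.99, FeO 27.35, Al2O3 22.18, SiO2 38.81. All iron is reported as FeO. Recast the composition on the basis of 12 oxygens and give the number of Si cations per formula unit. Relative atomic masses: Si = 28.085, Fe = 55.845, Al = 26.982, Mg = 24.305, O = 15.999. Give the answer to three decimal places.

2.984 Si apfu

MgO (M=40.304): mol = 0.27268; Mg = 0.27268, O = 0.27268.
FeO (M=71.844): mol = 0.38069; Fe = 0.38069, O = 0.38069.
Al2O3 (M=101.961): mol = 0.21753; Al = 0.43506, O = 0.65259.
SiO2 (M=60.083): mol = 0.64594; Si = 0.64594, O = 1.29188.
ΣO = 2.59784; factor = 12/ΣO = 4.61922.
Si apfu = 0.64594 × 4.61922 = 2.984.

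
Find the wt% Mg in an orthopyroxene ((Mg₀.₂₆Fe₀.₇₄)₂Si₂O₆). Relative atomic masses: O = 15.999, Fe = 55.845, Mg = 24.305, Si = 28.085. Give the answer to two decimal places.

5.11 weight percent

Formula mass = 0.52·24.305 + 1.48·55.845 + 2·28.085 + 6·15.999 = 247.453 g/mol, of which 12.639 g is Mg.
So Mg makes up 12.639/247.453 = 0.0511 of the mass, i.e. 5.11%.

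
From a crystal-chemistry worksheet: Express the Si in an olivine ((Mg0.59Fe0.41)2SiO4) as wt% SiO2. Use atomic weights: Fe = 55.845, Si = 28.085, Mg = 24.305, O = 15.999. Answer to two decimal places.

Molar mass of (Mg0.59Fe0.41)2SiO4 = 1.18×24.305 + 0.82×55.845 + 1×28.085 + 4×15.999 = 166.554 g/mol.
Each formula unit contains 1 Si, equivalent to 1/1 = 1.0000 mol SiO2.
M(SiO2) = 1×28.085 + 2×15.999 = 60.083 g/mol.
Mass of SiO2 per formula unit = 1.0000 × 60.083 = 60.083 g.
SiO2 wt% = 60.083 / 166.554 × 100 = 36.07%.

36.07 wt%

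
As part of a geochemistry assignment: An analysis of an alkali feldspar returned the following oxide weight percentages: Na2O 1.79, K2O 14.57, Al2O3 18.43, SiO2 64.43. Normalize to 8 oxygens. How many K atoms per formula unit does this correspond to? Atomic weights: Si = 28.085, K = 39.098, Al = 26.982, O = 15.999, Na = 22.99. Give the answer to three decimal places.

1.79 wt% Na2O ÷ 61.979 g/mol = 0.02888 mol, giving 0.05776 Na and 0.02888 O.
14.57 wt% K2O ÷ 94.195 g/mol = 0.15468 mol, giving 0.30936 K and 0.15468 O.
18.43 wt% Al2O3 ÷ 101.961 g/mol = 0.18076 mol, giving 0.36152 Al and 0.54228 O.
64.43 wt% SiO2 ÷ 60.083 g/mol = 1.07235 mol, giving 1.07235 Si and 2.14470 O.
Oxygen sums to 2.87054; scaling by 8/2.87054 = 2.78693 puts the formula on 8 O.
K: 0.30936 × 2.78693 = 0.862 atoms per formula unit.

0.862 K apfu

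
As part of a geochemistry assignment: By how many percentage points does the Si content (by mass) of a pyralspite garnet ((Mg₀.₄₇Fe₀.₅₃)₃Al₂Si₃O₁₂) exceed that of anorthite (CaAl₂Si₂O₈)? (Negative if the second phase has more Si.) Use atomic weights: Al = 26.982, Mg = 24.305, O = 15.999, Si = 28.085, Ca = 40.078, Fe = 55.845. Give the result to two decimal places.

-1.60 percentage points

First mineral: 84.255 g Si in 453.271 g formula = 18.59 wt% Si.
Second mineral: 56.170 g Si in 278.204 g formula = 20.19 wt% Si.
18.59% − 20.19% gives a difference of -1.60 percentage points.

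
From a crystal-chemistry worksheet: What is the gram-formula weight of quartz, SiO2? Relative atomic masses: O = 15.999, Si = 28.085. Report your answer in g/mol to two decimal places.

60.08 g/mol

M = 1(28.085) + 2(15.999)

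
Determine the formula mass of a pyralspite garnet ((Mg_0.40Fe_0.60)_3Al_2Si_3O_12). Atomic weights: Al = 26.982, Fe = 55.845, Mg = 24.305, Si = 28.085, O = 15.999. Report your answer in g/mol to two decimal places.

459.89 g/mol

Mg: 1.20 × 24.305 = 29.1660
Fe: 1.80 × 55.845 = 100.5210
Al: 2 × 26.982 = 53.9640
Si: 3 × 28.085 = 84.2550
O: 12 × 15.999 = 191.9880
Summing the contributions gives the formula mass.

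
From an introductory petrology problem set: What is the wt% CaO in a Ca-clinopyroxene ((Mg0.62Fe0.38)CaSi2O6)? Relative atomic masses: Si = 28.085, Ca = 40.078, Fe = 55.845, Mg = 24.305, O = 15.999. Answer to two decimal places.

24.54 wt%

Molar mass of (Mg0.62Fe0.38)CaSi2O6 = 0.62·24.305 + 0.38·55.845 + 1·40.078 + 2·28.085 + 6·15.999 = 228.532 g/mol.
Each formula unit contains 1 Ca, equivalent to 1/1 = 1.0000 mol CaO.
M(CaO) = 1×40.078 + 1×15.999 = 56.077 g/mol.
Mass of CaO per formula unit = 1.0000 × 56.077 = 56.077 g.
CaO wt% = 56.077 / 228.532 × 100 = 24.54%.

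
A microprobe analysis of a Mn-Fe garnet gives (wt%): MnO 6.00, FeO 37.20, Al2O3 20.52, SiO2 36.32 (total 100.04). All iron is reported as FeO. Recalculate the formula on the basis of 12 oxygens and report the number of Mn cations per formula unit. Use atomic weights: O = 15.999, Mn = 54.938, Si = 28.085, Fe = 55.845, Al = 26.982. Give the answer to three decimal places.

MnO (M=70.937): mol = 0.08458; Mn = 0.08458, O = 0.08458.
FeO (M=71.844): mol = 0.51779; Fe = 0.51779, O = 0.51779.
Al2O3 (M=101.961): mol = 0.20125; Al = 0.40250, O = 0.60375.
SiO2 (M=60.083): mol = 0.60450; Si = 0.60450, O = 1.20900.
ΣO = 2.41512; factor = 12/ΣO = 4.96870.
Mn apfu = 0.08458 × 4.96870 = 0.420.

0.420 Mn apfu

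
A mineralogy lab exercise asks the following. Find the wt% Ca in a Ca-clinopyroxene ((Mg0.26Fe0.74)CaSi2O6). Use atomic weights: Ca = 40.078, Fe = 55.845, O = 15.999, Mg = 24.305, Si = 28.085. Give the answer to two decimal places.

16.71 mass %

Formula mass = 0.26*24.305 + 0.74*55.845 + 1*40.078 + 2*28.085 + 6*15.999 = 239.887 g/mol, of which 40.078 g is Ca.
So Ca makes up 40.078/239.887 = 0.1671 of the mass, i.e. 16.71%.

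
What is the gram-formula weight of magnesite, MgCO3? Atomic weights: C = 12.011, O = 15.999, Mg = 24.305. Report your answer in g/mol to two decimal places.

M = 1(24.305) + 1(12.011) + 3(15.999)

84.31 g/mol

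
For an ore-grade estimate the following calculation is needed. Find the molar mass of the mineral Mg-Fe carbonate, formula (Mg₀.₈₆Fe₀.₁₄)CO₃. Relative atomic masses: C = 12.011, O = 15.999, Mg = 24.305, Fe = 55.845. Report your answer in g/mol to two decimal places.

The formula mass is the sum 0.86·24.305 + 0.14·55.845 + 1·12.011 + 3·15.999.

88.73 g/mol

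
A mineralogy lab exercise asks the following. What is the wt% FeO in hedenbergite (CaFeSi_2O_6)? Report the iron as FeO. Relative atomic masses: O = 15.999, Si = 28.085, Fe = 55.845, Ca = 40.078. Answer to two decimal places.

28.96 wt%

M(CaFeSi_2O_6) = 248.087 g/mol; M(FeO) = 71.844 g/mol.
Moles FeO per formula unit = 1 Fe ÷ 1 = 1.0000.
FeO fraction = (1.0000 × 71.844) / 248.087 = 71.844/248.087 = 0.2896.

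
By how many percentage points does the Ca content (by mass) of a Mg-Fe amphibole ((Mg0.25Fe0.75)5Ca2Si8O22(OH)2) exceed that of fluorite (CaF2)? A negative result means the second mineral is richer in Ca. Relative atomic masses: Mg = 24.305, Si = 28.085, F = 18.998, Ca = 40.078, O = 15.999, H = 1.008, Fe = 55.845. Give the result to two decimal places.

-42.72 percentage points

M((Mg0.25Fe0.75)5Ca2Si8O22(OH)2) = 930.628 g/mol, so wt% Ca = 80.156/930.628 × 100 = 8.61%.
M(CaF2) = 78.074 g/mol, so wt% Ca = 40.078/78.074 × 100 = 51.33%.
8.61 − 51.33 = -42.72 pp.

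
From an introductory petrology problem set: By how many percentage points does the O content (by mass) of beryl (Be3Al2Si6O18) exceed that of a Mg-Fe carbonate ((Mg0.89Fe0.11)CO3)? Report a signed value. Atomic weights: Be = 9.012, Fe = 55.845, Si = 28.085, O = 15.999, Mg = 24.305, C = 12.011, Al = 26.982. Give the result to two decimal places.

-1.10 percentage points

O in Be3Al2Si6O18: molar mass 537.492 g/mol; 18×15.999 = 287.982 g → 53.58 wt%.
O in (Mg0.89Fe0.11)CO3: molar mass 87.782 g/mol; 3×15.999 = 47.997 g → 54.68 wt%.
Difference = 53.58 − 54.68 = -1.10 percentage points.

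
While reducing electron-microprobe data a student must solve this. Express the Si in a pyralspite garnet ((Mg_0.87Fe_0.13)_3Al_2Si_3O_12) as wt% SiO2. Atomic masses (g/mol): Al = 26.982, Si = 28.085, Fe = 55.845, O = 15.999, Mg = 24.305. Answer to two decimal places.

43.39 wt%

Molar mass of (Mg_0.87Fe_0.13)_3Al_2Si_3O_12 = 2.61×24.305 + 0.39×55.845 + 2×26.982 + 3×28.085 + 12×15.999 = 415.423 g/mol.
Each formula unit contains 3 Si, equivalent to 3/1 = 3.0000 mol SiO2.
M(SiO2) = 1×28.085 + 2×15.999 = 60.083 g/mol.
Mass of SiO2 per formula unit = 3.0000 × 60.083 = 180.249 g.
SiO2 wt% = 180.249 / 415.423 × 100 = 43.39%.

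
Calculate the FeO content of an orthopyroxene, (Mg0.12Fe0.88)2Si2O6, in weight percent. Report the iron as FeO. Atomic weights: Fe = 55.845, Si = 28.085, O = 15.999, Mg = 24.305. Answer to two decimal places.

49.34 wt%

Formula mass = 256.284 g/mol.
1.76 Fe → 1.7600 mol FeO per formula unit; M(FeO) = 71.844, so FeO mass = 126.445 g.
126.445/256.284 × 100 = 49.34 wt%.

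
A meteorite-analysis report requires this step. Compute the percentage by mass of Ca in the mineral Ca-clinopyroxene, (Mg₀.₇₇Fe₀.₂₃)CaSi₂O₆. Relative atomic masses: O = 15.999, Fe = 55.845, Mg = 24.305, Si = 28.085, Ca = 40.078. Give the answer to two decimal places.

Formula mass = 0.77×24.305 + 0.23×55.845 + 1×40.078 + 2×28.085 + 6×15.999 = 223.801 g/mol, of which 40.078 g is Ca.
So Ca makes up 40.078/223.801 = 0.1791 of the mass, i.e. 17.91%.

17.91 mass %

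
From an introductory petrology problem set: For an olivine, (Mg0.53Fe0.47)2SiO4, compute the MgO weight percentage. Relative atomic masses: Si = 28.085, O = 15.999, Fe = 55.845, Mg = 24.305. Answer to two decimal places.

25.08 wt%

Molar mass of (Mg0.53Fe0.47)2SiO4 = 1.06*24.305 + 0.94*55.845 + 1*28.085 + 4*15.999 = 170.339 g/mol.
Each formula unit contains 1.06 Mg, equivalent to 1.06/1 = 1.0600 mol MgO.
M(MgO) = 1×24.305 + 1×15.999 = 40.304 g/mol.
Mass of MgO per formula unit = 1.0600 × 40.304 = 42.722 g.
MgO wt% = 42.722 / 170.339 × 100 = 25.08%.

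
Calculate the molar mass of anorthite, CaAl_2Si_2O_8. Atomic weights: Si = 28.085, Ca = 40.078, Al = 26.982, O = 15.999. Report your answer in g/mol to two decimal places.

M = 1×40.078 + 2×26.982 + 2×28.085 + 8×15.999

278.20 g/mol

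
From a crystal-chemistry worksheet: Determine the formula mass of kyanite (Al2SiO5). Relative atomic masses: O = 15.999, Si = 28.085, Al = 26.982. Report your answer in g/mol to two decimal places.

The formula mass is the sum 2*26.982 + 1*28.085 + 5*15.999.

162.04 g/mol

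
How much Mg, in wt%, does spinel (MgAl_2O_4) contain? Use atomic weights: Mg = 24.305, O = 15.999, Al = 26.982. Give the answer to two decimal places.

Formula mass = 1·24.305 + 2·26.982 + 4·15.999 = 142.265 g/mol, of which 24.305 g is Mg.
So Mg makes up 24.305/142.265 = 0.1708 of the mass, i.e. 17.08%.

17.08 wt%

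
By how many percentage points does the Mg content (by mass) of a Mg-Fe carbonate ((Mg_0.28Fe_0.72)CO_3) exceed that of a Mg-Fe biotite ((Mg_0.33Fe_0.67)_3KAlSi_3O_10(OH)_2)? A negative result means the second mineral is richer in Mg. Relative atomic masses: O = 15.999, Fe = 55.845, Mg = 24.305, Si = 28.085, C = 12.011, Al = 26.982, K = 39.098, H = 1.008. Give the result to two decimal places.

1.35 percentage points

Mg in (Mg_0.28Fe_0.72)CO_3: molar mass 107.022 g/mol; 0.28×24.305 = 6.805 g → 6.36 wt%.
Mg in (Mg_0.33Fe_0.67)_3KAlSi_3O_10(OH)_2: molar mass 480.649 g/mol; 0.99×24.305 = 24.062 g → 5.01 wt%.
Difference = 6.36 − 5.01 = 1.35 percentage points.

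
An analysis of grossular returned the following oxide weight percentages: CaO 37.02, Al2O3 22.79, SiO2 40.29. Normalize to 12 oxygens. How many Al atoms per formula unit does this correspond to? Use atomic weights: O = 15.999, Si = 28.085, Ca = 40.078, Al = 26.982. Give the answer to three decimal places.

2.008 Al apfu

CaO: 37.02/56.077 = 0.66016 mol → 0.66016 mol Ca, 0.66016 mol O.
Al2O3: 22.79/101.961 = 0.22352 mol → 0.44704 mol Al, 0.67056 mol O.
SiO2: 40.29/60.083 = 0.67057 mol → 0.67057 mol Si, 1.34114 mol O.
Total oxygen = 2.67186 mol. Normalization factor = 12/2.67186 = 4.49125.
Al per 12 O = 0.44704 × 4.49125 = 2.008.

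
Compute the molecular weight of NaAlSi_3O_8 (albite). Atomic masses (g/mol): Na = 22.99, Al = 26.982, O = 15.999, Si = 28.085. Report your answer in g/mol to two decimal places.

262.22 g/mol

The formula mass is the sum 1×22.99 + 1×26.982 + 3×28.085 + 8×15.999.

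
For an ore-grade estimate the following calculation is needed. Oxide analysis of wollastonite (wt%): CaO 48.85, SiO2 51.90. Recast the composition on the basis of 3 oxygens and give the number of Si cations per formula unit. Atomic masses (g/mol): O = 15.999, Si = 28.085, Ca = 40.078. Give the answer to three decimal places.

CaO: 48.85/56.077 = 0.87112 mol → 0.87112 mol Ca, 0.87112 mol O.
SiO2: 51.90/60.083 = 0.86381 mol → 0.86381 mol Si, 1.72762 mol O.
Total oxygen = 2.59874 mol. Normalization factor = 3/2.59874 = 1.15441.
Si per 3 O = 0.86381 × 1.15441 = 0.997.

0.997 Si apfu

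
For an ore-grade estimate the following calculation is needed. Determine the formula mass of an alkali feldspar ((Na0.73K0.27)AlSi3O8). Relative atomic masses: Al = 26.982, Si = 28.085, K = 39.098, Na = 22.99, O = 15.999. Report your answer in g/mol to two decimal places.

The formula mass is the sum 0.73(22.99) + 0.27(39.098) + 1(26.982) + 3(28.085) + 8(15.999).

266.57 g/mol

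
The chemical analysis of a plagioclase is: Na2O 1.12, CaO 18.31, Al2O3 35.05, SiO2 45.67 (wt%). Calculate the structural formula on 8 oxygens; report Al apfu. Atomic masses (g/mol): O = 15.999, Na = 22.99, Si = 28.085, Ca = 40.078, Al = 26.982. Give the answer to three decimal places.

1.899 Al apfu

Na2O: 1.12/61.979 = 0.01807 mol → 0.03614 mol Na, 0.01807 mol O.
CaO: 18.31/56.077 = 0.32652 mol → 0.32652 mol Ca, 0.32652 mol O.
Al2O3: 35.05/101.961 = 0.34376 mol → 0.68752 mol Al, 1.03128 mol O.
SiO2: 45.67/60.083 = 0.76012 mol → 0.76012 mol Si, 1.52024 mol O.
Total oxygen = 2.89611 mol. Normalization factor = 8/2.89611 = 2.76233.
Al per 8 O = 0.68752 × 2.76233 = 1.899.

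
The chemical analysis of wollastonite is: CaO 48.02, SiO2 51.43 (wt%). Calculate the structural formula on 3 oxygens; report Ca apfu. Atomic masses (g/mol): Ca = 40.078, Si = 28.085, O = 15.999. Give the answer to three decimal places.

CaO (M=56.077): mol = 0.85632; Ca = 0.85632, O = 0.85632.
SiO2 (M=60.083): mol = 0.85598; Si = 0.85598, O = 1.71196.
ΣO = 2.56828; factor = 3/ΣO = 1.16810.
Ca apfu = 0.85632 × 1.16810 = 1.000.

1.000 Ca apfu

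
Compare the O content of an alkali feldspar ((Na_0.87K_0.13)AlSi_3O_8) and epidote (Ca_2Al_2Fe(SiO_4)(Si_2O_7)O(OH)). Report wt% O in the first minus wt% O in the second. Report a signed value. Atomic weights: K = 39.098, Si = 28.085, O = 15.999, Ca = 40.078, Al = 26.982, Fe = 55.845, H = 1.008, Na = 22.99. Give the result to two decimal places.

5.38 percentage points

O in (Na_0.87K_0.13)AlSi_3O_8: molar mass 264.313 g/mol; 8×15.999 = 127.992 g → 48.42 wt%.
O in Ca_2Al_2Fe(SiO_4)(Si_2O_7)O(OH): molar mass 483.215 g/mol; 13×15.999 = 207.987 g → 43.04 wt%.
Difference = 48.42 − 43.04 = 5.38 percentage points.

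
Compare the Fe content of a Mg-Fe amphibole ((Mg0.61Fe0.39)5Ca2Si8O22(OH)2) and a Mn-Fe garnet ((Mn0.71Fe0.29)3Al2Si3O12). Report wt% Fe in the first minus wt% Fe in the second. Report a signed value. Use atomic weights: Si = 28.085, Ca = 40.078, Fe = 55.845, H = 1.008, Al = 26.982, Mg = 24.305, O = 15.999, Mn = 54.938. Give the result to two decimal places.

2.66 percentage points

Fe in (Mg0.61Fe0.39)5Ca2Si8O22(OH)2: molar mass 873.856 g/mol; 1.95×55.845 = 108.898 g → 12.46 wt%.
Fe in (Mn0.71Fe0.29)3Al2Si3O12: molar mass 495.810 g/mol; 0.87×55.845 = 48.585 g → 9.80 wt%.
Difference = 12.46 − 9.80 = 2.66 percentage points.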